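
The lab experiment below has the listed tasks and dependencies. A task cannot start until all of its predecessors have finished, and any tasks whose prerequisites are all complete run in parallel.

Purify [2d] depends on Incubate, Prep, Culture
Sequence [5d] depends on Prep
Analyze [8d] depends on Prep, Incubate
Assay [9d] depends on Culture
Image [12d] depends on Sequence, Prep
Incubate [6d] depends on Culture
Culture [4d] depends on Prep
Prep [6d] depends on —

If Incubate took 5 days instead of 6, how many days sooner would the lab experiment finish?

Baseline: Prep→Culture→Incubate→Analyze = 6+4+6+8 = 24 → 24 days.
Incubate lies on that path, so at 5 days the path becomes 23 days.
The critical path is still Prep→Culture→Incubate→Analyze; finish is now 23 days.
Change in finish: 23 − 24 = -1 days.

1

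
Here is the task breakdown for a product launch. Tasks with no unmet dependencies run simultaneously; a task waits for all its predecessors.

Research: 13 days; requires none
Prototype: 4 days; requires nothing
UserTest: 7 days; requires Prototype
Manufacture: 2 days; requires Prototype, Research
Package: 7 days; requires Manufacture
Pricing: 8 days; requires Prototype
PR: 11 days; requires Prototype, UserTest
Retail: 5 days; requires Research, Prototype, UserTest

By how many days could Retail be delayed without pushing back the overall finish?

4

Critical path: Research→Manufacture→Package = 13+2+7 = 22, so the finish is 22 days.
The longest chain containing Retail totals 18 days.
Float = 22 − 18 = 4.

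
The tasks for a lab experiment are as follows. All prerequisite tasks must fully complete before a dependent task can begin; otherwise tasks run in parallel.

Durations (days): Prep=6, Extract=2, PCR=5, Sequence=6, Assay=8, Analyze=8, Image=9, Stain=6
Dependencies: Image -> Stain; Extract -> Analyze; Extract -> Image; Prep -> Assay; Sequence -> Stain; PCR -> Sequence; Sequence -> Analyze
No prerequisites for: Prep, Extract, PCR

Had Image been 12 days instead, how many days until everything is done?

20

As given, the longest chain is PCR→Sequence→Analyze = 5+6+8 = 19, so the finish is 19 days.
The longest path through Image is only 17 days, so Image has float 2.
The binding chain switches to Extract→Image→Stain = 2+12+6 = 20; finish 20 days.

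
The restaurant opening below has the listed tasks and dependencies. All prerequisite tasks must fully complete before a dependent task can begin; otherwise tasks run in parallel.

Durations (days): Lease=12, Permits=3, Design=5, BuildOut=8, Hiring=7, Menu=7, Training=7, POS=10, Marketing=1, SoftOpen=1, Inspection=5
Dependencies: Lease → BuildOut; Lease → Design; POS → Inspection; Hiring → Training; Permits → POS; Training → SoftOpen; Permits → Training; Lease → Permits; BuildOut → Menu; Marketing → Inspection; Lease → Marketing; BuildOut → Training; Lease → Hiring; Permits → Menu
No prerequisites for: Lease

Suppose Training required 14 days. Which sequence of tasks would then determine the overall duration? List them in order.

Lease, BuildOut, Training, SoftOpen

Baseline: Lease→Permits→POS→Inspection = 12+3+10+5 = 30 → 30 days.
Training has 2 days of float (longest path through it is 28).
The binding chain switches to Lease→BuildOut→Training→SoftOpen = 12+8+14+1 = 35; finish 35 days.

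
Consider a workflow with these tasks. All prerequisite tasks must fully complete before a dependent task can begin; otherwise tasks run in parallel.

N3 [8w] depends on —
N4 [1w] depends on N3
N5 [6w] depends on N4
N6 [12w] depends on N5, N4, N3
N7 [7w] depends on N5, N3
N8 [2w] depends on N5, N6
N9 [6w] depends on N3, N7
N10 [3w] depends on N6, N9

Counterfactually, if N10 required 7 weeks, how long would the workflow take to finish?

Actual critical path: N3→N4→N5→N7→N9→N10 = 8+1+6+7+6+3 = 31 ⇒ 31 weeks.
Since N10 is critical, the +4 change carries straight to that chain (now 35 weeks).
That remains the longest chain; total 35 weeks.

35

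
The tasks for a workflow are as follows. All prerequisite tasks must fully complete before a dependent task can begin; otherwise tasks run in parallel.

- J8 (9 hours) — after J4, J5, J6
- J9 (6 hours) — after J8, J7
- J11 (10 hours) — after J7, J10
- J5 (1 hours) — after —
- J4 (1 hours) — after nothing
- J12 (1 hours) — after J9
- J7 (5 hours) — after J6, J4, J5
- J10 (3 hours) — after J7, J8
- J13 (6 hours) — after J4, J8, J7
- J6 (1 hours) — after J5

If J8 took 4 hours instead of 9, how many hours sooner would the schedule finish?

Critical path before the change: J5→J6→J8→J10→J11 = 1+1+9+3+10 = 24 giving 24 hours.
J8 is on the critical path; changing it to 4 makes that path 19 hours.
Now J5→J6→J7→J10→J11 = 1+1+5+3+10 = 20 is longest, so the finish becomes 20 hours.
Change in finish: 20 − 24 = -4 hours.

4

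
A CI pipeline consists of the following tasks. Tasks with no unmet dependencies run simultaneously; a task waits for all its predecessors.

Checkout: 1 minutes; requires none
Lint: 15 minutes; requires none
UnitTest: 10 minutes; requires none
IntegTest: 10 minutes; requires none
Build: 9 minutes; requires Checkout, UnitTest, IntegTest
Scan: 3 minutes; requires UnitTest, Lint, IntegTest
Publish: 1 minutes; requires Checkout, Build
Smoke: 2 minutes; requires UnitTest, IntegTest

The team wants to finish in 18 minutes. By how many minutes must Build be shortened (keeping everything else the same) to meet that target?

2

Current finish: 20 minutes; target: 18.
Build is on every critical path, so each minute cut from Build cuts the finish by one (this holds down to a finish of 18).
Need 20 − 18 = 2 minutes off Build → Build becomes 7 minutes, finish becomes 18.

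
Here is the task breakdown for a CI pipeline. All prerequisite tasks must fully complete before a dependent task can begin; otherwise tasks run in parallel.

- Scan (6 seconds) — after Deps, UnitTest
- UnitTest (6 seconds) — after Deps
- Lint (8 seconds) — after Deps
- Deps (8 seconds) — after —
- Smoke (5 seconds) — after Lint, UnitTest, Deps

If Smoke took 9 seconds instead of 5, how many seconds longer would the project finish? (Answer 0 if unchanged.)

Critical path before the change: Deps→Lint→Smoke = 8+8+5 = 21 giving 21 seconds.
Smoke is on the critical path; changing it to 9 makes that path 25 seconds.
The critical path is still Deps→Lint→Smoke; finish is now 25 seconds.
Change in finish: 25 − 21 = +4 seconds.

4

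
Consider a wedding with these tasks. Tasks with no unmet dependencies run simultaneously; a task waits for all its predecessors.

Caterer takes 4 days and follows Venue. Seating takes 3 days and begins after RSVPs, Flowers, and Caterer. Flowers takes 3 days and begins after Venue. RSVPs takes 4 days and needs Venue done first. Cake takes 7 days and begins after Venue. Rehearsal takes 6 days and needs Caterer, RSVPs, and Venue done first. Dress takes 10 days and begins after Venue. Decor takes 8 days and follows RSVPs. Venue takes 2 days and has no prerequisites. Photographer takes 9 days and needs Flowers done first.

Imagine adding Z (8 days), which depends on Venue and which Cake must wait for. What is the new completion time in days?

17

Originally the wedding takes 14 days.
With Z inserted, Cake now waits for max(Venue, Z).
New critical path: Venue→Z→Cake = 2+8+7 = 17 ⇒ 17 days.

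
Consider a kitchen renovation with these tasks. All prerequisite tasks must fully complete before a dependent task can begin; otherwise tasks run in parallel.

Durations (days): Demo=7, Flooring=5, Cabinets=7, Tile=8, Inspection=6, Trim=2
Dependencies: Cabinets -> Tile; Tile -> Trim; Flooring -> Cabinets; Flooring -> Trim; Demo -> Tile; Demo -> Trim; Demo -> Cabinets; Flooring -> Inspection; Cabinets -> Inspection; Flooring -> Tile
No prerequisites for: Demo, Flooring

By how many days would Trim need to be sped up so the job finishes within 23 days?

Current finish: 24 days; target: 23.
Trim is on every critical path, so each day cut from Trim cuts the finish by one (this holds down to a finish of 23).
Need 24 − 23 = 1 day off Trim → Trim becomes 1 day, finish becomes 23.

1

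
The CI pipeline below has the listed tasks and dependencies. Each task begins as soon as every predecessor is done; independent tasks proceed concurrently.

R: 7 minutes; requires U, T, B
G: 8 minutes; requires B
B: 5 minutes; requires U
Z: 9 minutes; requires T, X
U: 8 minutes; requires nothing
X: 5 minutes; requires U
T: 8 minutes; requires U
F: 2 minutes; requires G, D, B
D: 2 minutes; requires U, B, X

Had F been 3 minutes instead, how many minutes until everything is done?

The binding path is U→T→Z = 8+8+9 = 25; finish at 25 minutes.
F has 2 minutes of float (longest path through it is 23).
No other chain overtakes it, so the finish is 25 minutes.

25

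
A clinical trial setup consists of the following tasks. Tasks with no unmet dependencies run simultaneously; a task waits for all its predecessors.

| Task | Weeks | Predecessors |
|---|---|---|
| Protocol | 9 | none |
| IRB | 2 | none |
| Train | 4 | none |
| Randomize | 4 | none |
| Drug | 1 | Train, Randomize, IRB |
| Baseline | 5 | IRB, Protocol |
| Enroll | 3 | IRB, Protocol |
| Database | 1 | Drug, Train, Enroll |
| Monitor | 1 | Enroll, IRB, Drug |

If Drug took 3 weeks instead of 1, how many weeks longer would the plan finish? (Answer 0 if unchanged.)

As given, the longest chain is Protocol→Baseline = 9+5 = 14, so the finish is 14 weeks.
Drug is off the critical path — its longest chain is 6 weeks, giving 8 of slack.
That remains the longest chain; total 14 weeks.
Change in finish: 14 − 14 = +0 weeks.

0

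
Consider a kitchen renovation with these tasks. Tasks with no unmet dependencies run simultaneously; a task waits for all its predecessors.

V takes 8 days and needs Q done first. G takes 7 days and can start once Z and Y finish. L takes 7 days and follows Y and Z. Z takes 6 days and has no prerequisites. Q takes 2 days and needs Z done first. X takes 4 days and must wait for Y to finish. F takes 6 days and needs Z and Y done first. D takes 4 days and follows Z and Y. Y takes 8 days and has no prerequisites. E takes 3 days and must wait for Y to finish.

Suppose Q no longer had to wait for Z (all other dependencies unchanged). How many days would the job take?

Before: longest chain Z→Q→V = 6+2+8 = 16, finish 16.
Without Z→Q, Q's earliest start moves from 6 to 0.
New critical path: Y→L = 8+7 = 15 ⇒ 15 days.

15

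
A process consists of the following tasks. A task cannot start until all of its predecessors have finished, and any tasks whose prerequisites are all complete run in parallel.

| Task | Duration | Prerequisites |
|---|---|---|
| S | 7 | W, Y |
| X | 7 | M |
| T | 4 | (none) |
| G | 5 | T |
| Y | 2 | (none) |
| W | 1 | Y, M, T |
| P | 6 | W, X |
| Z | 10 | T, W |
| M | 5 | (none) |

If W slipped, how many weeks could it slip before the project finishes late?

2

The longest chain is M→X→P = 5+7+6 = 18; overall finish 18 weeks.
The longest chain containing W totals 16 weeks.
Slack of W = 7 − 5 = 2 weeks.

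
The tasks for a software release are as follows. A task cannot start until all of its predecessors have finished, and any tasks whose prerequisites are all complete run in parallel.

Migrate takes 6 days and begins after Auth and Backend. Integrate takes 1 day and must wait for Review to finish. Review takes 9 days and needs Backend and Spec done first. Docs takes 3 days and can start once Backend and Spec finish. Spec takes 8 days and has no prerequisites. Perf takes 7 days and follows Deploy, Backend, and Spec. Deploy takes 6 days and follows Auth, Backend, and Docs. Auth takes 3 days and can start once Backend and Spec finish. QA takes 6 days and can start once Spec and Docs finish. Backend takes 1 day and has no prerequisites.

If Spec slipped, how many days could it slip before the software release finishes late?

Spec→Auth→Deploy→Perf = 8+3+6+7 = 24 sets the makespan at 24 days.
The longest chain containing Spec totals 24 days.
So Spec can slip 8 − 8 = 0 days.

0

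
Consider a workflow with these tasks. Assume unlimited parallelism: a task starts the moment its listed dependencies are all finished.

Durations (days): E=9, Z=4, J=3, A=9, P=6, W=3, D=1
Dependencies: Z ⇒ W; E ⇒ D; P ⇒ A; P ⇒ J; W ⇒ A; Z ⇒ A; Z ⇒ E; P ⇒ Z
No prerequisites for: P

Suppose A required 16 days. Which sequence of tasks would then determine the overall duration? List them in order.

Baseline: P→Z→W→A = 6+4+3+9 = 22 → 22 days.
Since A is critical, the +7 change carries straight to that chain (now 29 days).
The critical path is still P→Z→W→A; finish is now 29 days.

P, Z, W, A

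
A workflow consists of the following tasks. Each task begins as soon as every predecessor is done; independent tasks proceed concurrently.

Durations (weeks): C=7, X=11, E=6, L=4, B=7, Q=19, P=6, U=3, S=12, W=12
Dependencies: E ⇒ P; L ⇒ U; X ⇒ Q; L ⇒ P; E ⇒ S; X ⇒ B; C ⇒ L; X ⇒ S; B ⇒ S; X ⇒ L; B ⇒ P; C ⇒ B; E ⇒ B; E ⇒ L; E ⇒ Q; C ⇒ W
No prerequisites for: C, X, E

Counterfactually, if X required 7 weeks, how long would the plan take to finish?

The binding path is X→B→S = 11+7+12 = 30; finish at 30 weeks.
X lies on that path, so at 7 weeks the path becomes 26 weeks.
New critical path: C→B→S = 7+7+12 = 26 ⇒ 26 weeks.

26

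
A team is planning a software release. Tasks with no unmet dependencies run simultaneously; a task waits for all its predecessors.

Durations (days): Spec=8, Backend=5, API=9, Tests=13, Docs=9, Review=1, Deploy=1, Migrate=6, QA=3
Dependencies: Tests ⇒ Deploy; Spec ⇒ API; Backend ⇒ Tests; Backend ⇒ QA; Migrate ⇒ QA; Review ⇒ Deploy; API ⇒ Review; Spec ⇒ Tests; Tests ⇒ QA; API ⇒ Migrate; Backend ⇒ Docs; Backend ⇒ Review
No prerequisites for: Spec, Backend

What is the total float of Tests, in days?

2

Critical path: Spec→API→Migrate→QA = 8+9+6+3 = 26, so the finish is 26 days.
The longest chain containing Tests totals 24 days.
So Tests can slip 23 − 21 = 2 days.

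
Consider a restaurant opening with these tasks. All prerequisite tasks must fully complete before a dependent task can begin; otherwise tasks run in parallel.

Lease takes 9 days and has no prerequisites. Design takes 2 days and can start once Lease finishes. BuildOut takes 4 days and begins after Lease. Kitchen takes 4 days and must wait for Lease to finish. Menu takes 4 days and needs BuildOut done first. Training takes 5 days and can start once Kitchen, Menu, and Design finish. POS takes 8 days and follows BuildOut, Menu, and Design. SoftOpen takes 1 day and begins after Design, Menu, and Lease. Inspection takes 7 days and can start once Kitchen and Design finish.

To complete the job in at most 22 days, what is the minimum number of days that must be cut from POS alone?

Current finish: 25 days; target: 22.
POS is on every critical path, so each day cut from POS cuts the finish by one (this holds down to a finish of 22).
Need 25 − 22 = 3 days off POS → POS becomes 5 days, finish becomes 22.

3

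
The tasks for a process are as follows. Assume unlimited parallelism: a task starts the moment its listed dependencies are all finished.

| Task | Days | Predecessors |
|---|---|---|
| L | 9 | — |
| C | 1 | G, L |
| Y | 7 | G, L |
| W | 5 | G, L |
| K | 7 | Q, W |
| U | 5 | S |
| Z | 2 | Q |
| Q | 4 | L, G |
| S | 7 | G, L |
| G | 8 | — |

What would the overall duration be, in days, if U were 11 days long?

27

Actual critical path: L→S→U = 9+7+5 = 21 ⇒ 21 days.
Since U is critical, the +6 change carries straight to that chain (now 27 days).
That remains the longest chain; total 27 days.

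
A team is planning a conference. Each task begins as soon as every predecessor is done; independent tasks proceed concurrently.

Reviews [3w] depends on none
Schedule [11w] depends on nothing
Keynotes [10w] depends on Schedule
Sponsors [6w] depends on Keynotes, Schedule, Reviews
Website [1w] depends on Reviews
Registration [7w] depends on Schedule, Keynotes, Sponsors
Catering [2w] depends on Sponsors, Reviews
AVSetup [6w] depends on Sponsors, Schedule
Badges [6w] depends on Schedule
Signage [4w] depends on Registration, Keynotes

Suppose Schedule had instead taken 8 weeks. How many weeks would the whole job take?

35

Baseline: Schedule→Keynotes→Sponsors→Registration→Signage = 11+10+6+7+4 = 38 → 38 weeks.
Schedule is on the critical path; changing it to 8 makes that path 35 weeks.
No other chain overtakes it, so the finish is 35 weeks.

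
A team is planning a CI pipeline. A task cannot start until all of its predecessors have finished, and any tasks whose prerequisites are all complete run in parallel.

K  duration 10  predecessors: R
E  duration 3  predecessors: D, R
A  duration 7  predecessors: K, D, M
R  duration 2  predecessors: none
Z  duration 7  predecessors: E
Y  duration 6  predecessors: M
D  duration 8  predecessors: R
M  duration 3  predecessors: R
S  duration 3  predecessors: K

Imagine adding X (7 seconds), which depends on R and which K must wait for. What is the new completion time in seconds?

Originally the schedule takes 20 seconds.
With X inserted, K now waits for max(R, X).
New critical path: R→X→K→A = 2+7+10+7 = 26 ⇒ 26 seconds.

26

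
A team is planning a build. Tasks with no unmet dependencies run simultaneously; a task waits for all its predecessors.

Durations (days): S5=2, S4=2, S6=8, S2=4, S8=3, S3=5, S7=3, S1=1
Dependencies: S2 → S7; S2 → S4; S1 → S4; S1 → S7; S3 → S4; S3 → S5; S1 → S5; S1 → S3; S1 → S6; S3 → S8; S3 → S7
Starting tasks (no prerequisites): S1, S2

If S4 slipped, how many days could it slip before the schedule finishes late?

The longest chain is S1→S3→S7 = 1+5+3 = 9; overall finish 9 days.
Longest path through S4: 8 days (earliest finish 8, latest finish 9).
So S4 can slip 9 − 8 = 1 day.

1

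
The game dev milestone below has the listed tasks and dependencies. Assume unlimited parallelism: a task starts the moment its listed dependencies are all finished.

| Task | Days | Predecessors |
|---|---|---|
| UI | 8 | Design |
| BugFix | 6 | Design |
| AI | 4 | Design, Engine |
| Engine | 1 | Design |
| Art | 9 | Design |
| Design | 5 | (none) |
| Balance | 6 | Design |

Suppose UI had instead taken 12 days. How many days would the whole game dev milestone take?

17

Actual critical path: Design→Art = 5+9 = 14 ⇒ 14 days.
UI has 1 day of float (longest path through it is 13).
The binding chain switches to Design→UI = 5+12 = 17; finish 17 days.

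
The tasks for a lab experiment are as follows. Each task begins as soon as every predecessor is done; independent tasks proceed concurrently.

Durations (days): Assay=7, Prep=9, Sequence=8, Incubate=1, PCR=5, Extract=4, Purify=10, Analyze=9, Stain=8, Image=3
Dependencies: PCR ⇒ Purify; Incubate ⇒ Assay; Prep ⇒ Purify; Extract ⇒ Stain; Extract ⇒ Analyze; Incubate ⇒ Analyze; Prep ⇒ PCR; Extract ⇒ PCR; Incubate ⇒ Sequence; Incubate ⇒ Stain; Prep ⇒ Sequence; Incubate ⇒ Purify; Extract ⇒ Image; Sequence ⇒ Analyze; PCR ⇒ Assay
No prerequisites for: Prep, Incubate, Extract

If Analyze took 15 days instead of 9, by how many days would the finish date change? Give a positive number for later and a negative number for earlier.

As given, the longest chain is Prep→Sequence→Analyze = 9+8+9 = 26, so the finish is 26 days.
Analyze lies on that path, so at 15 days the path becomes 32 days.
No other chain overtakes it, so the finish is 32 days.
Change in finish: 32 − 26 = +6 days.

6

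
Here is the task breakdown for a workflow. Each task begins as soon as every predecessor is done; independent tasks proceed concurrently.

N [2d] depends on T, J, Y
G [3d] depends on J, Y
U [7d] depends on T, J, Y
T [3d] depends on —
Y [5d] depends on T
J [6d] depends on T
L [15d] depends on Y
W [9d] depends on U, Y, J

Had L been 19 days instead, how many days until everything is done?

Baseline: T→J→U→W = 3+6+7+9 = 25 → 25 days.
L has 2 days of float (longest path through it is 23).
The binding chain switches to T→Y→L = 3+5+19 = 27; finish 27 days.

27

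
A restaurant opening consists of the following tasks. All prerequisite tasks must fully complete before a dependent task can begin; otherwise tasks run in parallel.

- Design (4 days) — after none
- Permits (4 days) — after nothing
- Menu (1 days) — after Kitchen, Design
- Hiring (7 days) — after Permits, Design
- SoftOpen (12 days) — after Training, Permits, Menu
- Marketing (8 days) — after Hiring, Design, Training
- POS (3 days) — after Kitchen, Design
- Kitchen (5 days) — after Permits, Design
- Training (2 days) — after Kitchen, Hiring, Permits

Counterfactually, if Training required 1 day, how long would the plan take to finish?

24

The binding path is Permits→Hiring→Training→SoftOpen = 4+7+2+12 = 25; finish at 25 days.
Training is on the critical path; changing it to 1 makes that path 24 days.
The critical path is still Permits→Hiring→Training→SoftOpen; finish is now 24 days.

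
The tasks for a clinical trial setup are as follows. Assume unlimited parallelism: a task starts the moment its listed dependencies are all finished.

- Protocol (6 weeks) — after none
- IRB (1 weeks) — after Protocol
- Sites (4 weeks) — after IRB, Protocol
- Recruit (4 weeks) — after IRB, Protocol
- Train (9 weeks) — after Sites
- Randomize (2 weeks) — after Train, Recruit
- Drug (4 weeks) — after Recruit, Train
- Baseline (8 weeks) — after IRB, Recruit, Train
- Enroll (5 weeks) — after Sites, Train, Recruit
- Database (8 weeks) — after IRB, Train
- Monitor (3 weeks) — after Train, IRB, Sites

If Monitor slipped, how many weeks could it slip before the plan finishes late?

5

Critical path: Protocol→IRB→Sites→Train→Baseline = 6+1+4+9+8 = 28, so the finish is 28 weeks.
Longest path through Monitor: 23 weeks (earliest finish 23, latest finish 28).
Slack of Monitor = 25 − 20 = 5 weeks.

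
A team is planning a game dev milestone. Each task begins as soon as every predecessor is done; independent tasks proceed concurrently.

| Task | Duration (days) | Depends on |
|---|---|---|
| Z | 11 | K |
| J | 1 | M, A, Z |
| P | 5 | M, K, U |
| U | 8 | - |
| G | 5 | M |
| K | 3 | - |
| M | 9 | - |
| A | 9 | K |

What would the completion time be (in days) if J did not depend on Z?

Original critical path: K→Z→J = 3+11+1 = 15 ⇒ 15 days.
Without Z→J, J's earliest start moves from 14 to 12.
The longest chain is now K→Z = 3+11 = 14, so the project takes 14 days.

14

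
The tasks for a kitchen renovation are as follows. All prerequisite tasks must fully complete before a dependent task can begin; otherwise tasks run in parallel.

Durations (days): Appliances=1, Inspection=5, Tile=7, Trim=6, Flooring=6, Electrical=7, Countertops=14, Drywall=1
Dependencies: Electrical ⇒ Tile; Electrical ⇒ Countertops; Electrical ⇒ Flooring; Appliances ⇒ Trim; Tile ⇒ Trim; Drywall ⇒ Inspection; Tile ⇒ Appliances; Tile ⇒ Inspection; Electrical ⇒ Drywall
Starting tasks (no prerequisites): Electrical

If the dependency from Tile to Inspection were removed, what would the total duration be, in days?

Original critical path: Electrical→Countertops = 7+14 = 21 ⇒ 21 days.
Without Tile→Inspection, Inspection's earliest start moves from 14 to 8.
The longest chain is now Electrical→Countertops = 7+14 = 21, so the plan takes 21 days.

21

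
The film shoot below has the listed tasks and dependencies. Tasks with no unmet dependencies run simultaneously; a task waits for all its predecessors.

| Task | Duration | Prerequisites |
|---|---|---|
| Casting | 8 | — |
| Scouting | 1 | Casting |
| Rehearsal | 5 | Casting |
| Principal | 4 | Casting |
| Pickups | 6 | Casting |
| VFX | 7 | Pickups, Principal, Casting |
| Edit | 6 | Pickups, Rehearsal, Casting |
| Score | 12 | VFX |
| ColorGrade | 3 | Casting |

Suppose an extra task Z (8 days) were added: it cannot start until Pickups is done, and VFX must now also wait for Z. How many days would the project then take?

Originally the project takes 33 days.
With Z inserted, VFX now waits for max(Pickups, Principal, Casting, Z).
New critical path: Casting→Pickups→Z→VFX→Score = 8+6+8+7+12 = 41 ⇒ 41 days.

41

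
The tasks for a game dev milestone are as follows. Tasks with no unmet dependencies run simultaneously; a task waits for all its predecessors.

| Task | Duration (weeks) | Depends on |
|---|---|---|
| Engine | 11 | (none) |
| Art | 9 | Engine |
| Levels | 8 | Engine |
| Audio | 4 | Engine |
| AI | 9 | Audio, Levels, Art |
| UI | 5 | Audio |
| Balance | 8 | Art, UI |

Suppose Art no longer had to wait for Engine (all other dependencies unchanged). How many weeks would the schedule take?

28

Original critical path: Engine→Art→AI = 11+9+9 = 29 ⇒ 29 weeks.
Without Engine→Art, Art's earliest start moves from 11 to 0.
After: Engine→Levels→AI = 11+8+9 = 28 → 28 weeks.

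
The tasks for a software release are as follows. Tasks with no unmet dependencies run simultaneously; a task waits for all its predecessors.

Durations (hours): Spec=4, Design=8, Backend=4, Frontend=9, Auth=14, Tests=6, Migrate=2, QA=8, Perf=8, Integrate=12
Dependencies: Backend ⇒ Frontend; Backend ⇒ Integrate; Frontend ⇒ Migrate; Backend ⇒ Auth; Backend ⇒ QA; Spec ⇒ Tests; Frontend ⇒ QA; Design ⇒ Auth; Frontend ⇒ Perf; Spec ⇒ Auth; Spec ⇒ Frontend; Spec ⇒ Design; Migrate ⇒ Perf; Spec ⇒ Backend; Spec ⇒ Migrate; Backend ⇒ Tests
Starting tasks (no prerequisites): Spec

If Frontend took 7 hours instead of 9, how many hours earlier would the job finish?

1

The binding path is Spec→Backend→Frontend→Migrate→Perf = 4+4+9+2+8 = 27; finish at 27 hours.
Since Frontend is critical, the -2 change carries straight to that chain (now 25 hours).
New critical path: Spec→Design→Auth = 4+8+14 = 26 ⇒ 26 hours.
Change in finish: 26 − 27 = -1 hours.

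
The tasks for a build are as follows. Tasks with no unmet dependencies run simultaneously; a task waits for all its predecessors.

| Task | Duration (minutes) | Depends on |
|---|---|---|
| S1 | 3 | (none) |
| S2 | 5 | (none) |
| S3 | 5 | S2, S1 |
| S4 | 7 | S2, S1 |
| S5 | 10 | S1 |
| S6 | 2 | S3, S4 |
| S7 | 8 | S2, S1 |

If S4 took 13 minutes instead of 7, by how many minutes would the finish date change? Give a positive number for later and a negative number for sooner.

6

Actual critical path: S2→S4→S6 = 5+7+2 = 14 ⇒ 14 minutes.
S4 is on the critical path; changing it to 13 makes that path 20 minutes.
That remains the longest chain; total 20 minutes.
Change in finish: 20 − 14 = +6 minutes.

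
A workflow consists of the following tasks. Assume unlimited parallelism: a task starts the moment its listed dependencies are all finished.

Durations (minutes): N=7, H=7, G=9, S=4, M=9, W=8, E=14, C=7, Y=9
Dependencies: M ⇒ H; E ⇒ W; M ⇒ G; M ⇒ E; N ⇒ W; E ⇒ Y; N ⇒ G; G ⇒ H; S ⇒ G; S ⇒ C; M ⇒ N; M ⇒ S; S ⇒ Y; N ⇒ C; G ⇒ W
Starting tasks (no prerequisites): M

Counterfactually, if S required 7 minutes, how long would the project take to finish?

As given, the longest chain is M→N→G→W = 9+7+9+8 = 33, so the finish is 33 minutes.
S has 3 minutes of float (longest path through it is 30).
The critical path is still M→N→G→W; finish is now 33 minutes.

33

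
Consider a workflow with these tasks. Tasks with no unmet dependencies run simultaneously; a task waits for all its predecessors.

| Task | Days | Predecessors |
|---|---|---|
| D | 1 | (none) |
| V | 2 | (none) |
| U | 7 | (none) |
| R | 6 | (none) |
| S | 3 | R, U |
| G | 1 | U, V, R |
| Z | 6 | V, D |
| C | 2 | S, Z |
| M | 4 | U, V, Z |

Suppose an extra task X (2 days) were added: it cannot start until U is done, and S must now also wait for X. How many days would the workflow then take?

Originally the workflow takes 12 days.
With X inserted, S now waits for max(R, U, X).
New critical path: U→X→S→C = 7+2+3+2 = 14 ⇒ 14 days.

14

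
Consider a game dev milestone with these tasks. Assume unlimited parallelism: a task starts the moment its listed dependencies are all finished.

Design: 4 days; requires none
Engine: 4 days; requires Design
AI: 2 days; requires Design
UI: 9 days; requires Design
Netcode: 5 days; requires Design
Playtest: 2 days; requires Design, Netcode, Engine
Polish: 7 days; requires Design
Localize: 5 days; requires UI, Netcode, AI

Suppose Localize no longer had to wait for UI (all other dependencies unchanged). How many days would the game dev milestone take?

14

With the dependency in place, Design→UI→Localize = 4+9+5 = 18 sets the finish at 18 days.
Without UI→Localize, Localize's earliest start moves from 13 to 9.
New critical path: Design→Netcode→Localize = 4+5+5 = 14 ⇒ 14 days.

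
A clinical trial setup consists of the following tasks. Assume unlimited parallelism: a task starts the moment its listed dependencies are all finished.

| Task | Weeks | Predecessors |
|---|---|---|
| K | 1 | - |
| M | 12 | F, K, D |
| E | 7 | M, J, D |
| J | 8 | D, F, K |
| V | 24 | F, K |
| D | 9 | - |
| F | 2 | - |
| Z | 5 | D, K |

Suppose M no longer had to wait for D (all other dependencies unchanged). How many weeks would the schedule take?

With the dependency in place, D→M→E = 9+12+7 = 28 sets the finish at 28 weeks.
Without D→M, M's earliest start moves from 9 to 2.
After: F→V = 2+24 = 26 → 26 weeks.

26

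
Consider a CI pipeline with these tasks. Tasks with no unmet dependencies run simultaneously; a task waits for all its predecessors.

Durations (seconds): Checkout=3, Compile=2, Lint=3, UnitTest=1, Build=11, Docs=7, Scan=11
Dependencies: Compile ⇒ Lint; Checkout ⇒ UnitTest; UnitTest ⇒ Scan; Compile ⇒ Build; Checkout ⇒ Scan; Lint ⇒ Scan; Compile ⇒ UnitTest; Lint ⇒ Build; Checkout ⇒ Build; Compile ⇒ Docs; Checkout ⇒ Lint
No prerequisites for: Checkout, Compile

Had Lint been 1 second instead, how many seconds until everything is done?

Actual critical path: Checkout→Lint→Build = 3+3+11 = 17 ⇒ 17 seconds.
Lint lies on that path, so at 1 second the path becomes 15 seconds.
That remains the longest chain; total 15 seconds.

15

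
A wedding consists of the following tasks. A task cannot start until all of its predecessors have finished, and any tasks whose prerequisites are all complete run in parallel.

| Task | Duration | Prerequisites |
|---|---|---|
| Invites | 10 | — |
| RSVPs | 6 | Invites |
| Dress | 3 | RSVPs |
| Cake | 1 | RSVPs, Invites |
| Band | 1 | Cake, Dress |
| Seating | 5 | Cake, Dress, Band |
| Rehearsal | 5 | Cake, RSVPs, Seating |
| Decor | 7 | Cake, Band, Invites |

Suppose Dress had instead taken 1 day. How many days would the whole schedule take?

28

Baseline: Invites→RSVPs→Dress→Band→Seating→Rehearsal = 10+6+3+1+5+5 = 30 → 30 days.
Dress is on the critical path; changing it to 1 makes that path 28 days.
The critical path is still Invites→RSVPs→Dress→Band→Seating→Rehearsal; finish is now 28 days.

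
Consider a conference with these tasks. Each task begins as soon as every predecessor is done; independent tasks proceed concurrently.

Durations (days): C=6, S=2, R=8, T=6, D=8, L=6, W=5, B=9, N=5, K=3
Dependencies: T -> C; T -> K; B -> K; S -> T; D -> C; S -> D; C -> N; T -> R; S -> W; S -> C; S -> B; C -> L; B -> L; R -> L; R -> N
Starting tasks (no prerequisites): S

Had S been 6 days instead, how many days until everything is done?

26

Baseline: S→T→R→L = 2+6+8+6 = 22 → 22 days.
Since S is critical, the +4 change carries straight to that chain (now 26 days).
That remains the longest chain; total 26 days.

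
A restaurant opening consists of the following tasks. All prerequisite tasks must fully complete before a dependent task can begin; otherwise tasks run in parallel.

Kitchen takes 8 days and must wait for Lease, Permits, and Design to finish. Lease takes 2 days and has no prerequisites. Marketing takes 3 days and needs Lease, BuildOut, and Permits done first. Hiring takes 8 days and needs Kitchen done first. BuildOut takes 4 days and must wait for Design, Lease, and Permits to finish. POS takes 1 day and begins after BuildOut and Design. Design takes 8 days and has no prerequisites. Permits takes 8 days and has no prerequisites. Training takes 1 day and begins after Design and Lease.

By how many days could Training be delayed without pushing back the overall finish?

15

The longest chain is Permits→Kitchen→Hiring = 8+8+8 = 24; overall finish 24 days.
Longest path through Training: 9 days (earliest finish 9, latest finish 24).
So Training can slip 24 − 9 = 15 days.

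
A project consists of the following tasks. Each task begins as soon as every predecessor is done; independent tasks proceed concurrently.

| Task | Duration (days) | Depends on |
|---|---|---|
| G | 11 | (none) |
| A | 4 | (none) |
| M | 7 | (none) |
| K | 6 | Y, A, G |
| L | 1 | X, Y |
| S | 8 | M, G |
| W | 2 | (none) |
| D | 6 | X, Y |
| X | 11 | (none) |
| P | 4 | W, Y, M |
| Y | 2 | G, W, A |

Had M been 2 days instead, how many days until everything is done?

19

Critical path before the change: G→Y→D = 11+2+6 = 19 giving 19 days.
The longest path through M is only 15 days, so M has float 4.
The critical path is still G→Y→D; finish is now 19 days.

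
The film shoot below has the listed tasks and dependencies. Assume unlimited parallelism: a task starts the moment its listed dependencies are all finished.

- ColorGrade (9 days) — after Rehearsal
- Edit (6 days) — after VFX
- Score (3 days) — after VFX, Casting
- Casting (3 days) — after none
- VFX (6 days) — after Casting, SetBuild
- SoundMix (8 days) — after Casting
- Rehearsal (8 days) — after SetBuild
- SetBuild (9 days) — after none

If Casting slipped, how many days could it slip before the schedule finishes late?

11

Critical path: SetBuild→Rehearsal→ColorGrade = 9+8+9 = 26, so the finish is 26 days.
Longest path through Casting: 15 days (earliest finish 3, latest finish 14).
Float = 26 − 15 = 11.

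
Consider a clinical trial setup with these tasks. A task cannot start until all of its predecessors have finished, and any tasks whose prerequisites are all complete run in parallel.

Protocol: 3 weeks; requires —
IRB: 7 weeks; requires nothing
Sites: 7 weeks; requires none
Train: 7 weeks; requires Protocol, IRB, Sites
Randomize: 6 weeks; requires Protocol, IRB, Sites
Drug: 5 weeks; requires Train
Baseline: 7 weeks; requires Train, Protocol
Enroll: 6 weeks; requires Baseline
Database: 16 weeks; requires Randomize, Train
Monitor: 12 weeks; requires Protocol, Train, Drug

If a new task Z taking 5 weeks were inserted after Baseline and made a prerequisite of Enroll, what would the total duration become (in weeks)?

32

Originally the job takes 31 weeks.
With Z inserted, Enroll now waits for max(Baseline, Z).
New critical path: IRB→Train→Baseline→Z→Enroll = 7+7+7+5+6 = 32 ⇒ 32 weeks.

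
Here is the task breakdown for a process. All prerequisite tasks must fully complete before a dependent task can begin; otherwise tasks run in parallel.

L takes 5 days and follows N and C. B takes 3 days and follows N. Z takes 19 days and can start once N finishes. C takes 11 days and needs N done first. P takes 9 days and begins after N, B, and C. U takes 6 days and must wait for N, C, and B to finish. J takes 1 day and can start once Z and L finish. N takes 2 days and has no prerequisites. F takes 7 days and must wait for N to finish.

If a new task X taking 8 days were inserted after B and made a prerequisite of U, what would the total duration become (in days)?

Originally the job takes 22 days.
With X inserted, U now waits for max(N, C, B, X).
New critical path: N→Z→J = 2+19+1 = 22 ⇒ 22 days.

22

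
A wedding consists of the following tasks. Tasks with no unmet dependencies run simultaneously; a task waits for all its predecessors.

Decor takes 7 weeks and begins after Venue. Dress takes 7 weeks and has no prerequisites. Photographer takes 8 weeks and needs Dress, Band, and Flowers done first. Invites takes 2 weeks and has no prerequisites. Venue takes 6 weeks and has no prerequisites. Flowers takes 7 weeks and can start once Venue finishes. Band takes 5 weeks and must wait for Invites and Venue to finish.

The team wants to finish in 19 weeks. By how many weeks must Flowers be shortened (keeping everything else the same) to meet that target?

2

Current finish: 21 weeks; target: 19.
Flowers is on every critical path, so each week cut from Flowers cuts the finish by one (this holds down to a finish of 19).
Need 21 − 19 = 2 weeks off Flowers → Flowers becomes 5 weeks, finish becomes 19.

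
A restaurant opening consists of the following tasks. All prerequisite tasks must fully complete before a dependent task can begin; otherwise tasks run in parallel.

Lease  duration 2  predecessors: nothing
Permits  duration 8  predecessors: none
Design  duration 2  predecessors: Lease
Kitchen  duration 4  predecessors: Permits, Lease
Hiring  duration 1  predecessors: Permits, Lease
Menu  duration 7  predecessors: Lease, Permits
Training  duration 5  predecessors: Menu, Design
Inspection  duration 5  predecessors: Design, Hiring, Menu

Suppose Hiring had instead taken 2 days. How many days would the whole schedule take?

20

As given, the longest chain is Permits→Menu→Training = 8+7+5 = 20, so the finish is 20 days.
Hiring has 6 days of float (longest path through it is 14).
The critical path is still Permits→Menu→Training; finish is now 20 days.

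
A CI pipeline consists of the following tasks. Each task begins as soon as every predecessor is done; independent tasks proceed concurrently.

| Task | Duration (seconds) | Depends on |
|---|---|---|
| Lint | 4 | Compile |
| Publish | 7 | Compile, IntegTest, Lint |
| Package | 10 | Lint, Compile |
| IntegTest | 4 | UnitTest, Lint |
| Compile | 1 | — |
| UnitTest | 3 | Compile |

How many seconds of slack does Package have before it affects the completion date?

1

Critical path: Compile→Lint→IntegTest→Publish = 1+4+4+7 = 16, so the finish is 16 seconds.
Package finishes as early as 15 and must finish by 16.
Float = 16 − 15 = 1.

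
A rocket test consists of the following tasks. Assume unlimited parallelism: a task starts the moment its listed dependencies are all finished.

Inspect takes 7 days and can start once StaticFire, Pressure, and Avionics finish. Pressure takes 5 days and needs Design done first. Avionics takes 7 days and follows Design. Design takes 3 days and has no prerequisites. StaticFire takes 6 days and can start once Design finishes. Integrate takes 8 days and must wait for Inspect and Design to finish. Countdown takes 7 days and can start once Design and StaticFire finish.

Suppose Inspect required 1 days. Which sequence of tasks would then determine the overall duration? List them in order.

Design, Avionics, Inspect, Integrate

The binding path is Design→Avionics→Inspect→Integrate = 3+7+7+8 = 25; finish at 25 days.
Inspect is on the critical path; changing it to 1 makes that path 19 days.
That remains the longest chain; total 19 days.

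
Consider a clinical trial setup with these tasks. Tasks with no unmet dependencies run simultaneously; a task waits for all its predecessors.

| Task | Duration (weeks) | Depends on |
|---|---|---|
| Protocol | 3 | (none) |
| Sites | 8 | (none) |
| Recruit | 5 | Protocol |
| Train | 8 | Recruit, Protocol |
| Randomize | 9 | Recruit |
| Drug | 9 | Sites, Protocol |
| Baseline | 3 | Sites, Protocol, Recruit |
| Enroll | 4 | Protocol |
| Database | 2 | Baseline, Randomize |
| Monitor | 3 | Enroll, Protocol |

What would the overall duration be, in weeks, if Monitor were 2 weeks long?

19

Baseline: Protocol→Recruit→Randomize→Database = 3+5+9+2 = 19 → 19 weeks.
Monitor is off the critical path — its longest chain is 10 weeks, giving 9 of slack.
The critical path is still Protocol→Recruit→Randomize→Database; finish is now 19 weeks.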